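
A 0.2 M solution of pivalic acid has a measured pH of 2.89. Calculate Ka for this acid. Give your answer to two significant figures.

[H+] = 10^(-2.89) = 1.29 × 10^-3 M
At equilibrium [HA] = 0.2 − 1.29 × 10^-3 = 1.99 × 10^-1 M
Ka = [H+][A-]/[HA] = (1.29 × 10^-3)² / 1.99 × 10^-1 = 8.4 × 10^-6

Ka = 8.4 × 10^-6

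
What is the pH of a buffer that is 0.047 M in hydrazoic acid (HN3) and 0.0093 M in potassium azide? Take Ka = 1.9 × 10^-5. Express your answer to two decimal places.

pKa = −log(1.9 × 10^-5) = 4.721
Using pH = pKa + log([base]/[acid]) with [base]/[acid] = 0.0093/0.047:
pH = 4.721 + (-0.704) = 4.02

pH = 4.02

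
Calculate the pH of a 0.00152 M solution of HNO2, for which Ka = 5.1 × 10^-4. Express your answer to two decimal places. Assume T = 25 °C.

pH = 3.18

HNO2 ⇌ NO2- + H+
Let x = [H+] at equilibrium. Ka = x²/(0.00152 − x).
The 5% rule fails; solving x² + Ka·x − Ka·C₀ = 0 exactly:
x = (−Ka + √(Ka² + 4·Ka·C₀))/2 = 6.62 × 10^-4 M
pH = −log[H+] = −log(6.62 × 10^-4) = 3.18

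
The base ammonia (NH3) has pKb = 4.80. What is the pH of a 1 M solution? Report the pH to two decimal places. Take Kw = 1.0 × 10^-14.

NH3 + H2O ⇌ NH4+ + OH-
Kb = 10^(−4.80) = 1.58 × 10^-5
From the ICE table, Kb = x²/(1 − x) = 1.58 × 10^-5.
Assume x ≪ 1: x ≈ √(1.58 × 10^-5 × 1) = 3.97 × 10^-3 M
pOH = −log(3.97 × 10^-3) = 2.40; pH = 14.00 − 2.40 = 11.60

pH = 11.60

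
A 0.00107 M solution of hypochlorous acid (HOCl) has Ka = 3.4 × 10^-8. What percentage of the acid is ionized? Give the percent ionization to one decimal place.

0.6%

HOCl ⇌ OCl- + H+; let x = [H+] at equilibrium.
x ≈ √(Ka·C₀) = √(3.4 × 10^-8 × 0.00107) = 6.03 × 10^-6 M
Fraction ionized = 6.03 × 10^-6 / 0.00107 = 0.0056 → 0.6%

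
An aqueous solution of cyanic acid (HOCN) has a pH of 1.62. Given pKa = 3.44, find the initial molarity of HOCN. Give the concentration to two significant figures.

C₀ = 1.6 M

[H+] = 10^(-1.62) = 2.40 × 10^-2 M = x
Ka = 10^(−3.44) = 3.63 × 10^-4
Ka = x²/(C₀ − x) ⇒ C₀ = x + x²/Ka
C₀ = 2.40 × 10^-2 + (2.40 × 10^-2)²/(3.63 × 10^-4) = 1.61 M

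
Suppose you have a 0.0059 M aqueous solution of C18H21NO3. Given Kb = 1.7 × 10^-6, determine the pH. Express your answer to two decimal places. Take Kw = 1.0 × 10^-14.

C18H21NO3 + H2O ⇌ C18H22NO3+ + OH-
From the ICE table, Kb = x²/(0.0059 − x) = 1.7 × 10^-6.
Neglecting x in the denominator: x = √(1.7 × 10^-6 × 0.0059) = 1.00 × 10^-4 M
pOH = −log(1.00 × 10^-4) = 4.00; pH = 14.00 − 4.00 = 10.00

pH = 10.00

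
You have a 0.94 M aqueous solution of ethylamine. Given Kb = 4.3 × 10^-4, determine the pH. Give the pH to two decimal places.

C2H5NH2 + H2O ⇌ C2H5NH3+ + OH-
From the ICE table, Kb = [OH-]²/(0.94 − [OH-]) = 4.3 × 10^-4.
Since Kb ≪ C₀, [OH-] ≈ √(Kb·C₀) = 2.01 × 10^-2 M.
pOH = −log(2.01 × 10^-2) = 1.70; pH = 14.00 − 1.70 = 12.30

pH = 12.30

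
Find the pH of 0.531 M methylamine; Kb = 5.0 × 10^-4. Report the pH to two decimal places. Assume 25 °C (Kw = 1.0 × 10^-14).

CH3NH2 + H2O ⇌ CH3NH3+ + OH-
From the ICE table, Kb = x²/(0.531 − x) = 5.0 × 10^-4.
Neglecting x in the denominator: x = √(5.0 × 10^-4 × 0.531) = 1.63 × 10^-2 M
Check: 3.1% ionized — well under 5%, approximation valid.
pOH = 1.79, so pH = 14.00 − pOH = 12.21

pH = 12.21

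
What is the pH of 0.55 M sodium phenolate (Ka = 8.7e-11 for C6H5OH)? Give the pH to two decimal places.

pH = 11.90

C6H5O- is the conjugate base of the weak acid C6H5OH.
Kb = Kw/Ka = 1.0×10^-14 / 8.7 × 10^-11 = 1.15 × 10^-4
From the ICE table, Kb = [OH-]²/(0.55 − [OH-]) = 1.15 × 10^-4.
Since Kb ≪ C₀, [OH-] ≈ √(Kb·C₀) = 7.95 × 10^-3 M.
Check: 1.4% ionized — well under 5%, approximation valid.
pOH = 2.10, so pH = 14.00 − pOH = 11.90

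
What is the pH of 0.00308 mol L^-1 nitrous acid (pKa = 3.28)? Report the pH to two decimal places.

HNO2 ⇌ NO2- + H+
Ka = 10^(−3.28) = 5.25 × 10^-4
From the ICE table, Ka = x²/(0.00308 − x) = 5.25 × 10^-4.
The 5% rule fails; solving x² + Ka·x − Ka·C₀ = 0 exactly:
x = [−0.000525 + √(0.000525² + 6.47e-06)]/2 = 1.04 × 10^-3 M
pH = −log(1.04 × 10^-3) = 2.98

pH = 2.98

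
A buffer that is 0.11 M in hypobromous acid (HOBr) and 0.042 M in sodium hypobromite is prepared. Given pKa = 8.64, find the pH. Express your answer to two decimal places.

Henderson–Hasselbalch: pH = pKa + log([OBr-]/[HOBr]) = 8.64 + log(0.042/0.11)
pH = 8.64 + (-0.418) = 8.22

pH = 8.22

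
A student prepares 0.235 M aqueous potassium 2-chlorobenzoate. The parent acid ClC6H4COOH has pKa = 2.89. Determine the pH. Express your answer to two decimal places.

pH = 8.13

ClC6H4COO- is the conjugate base of the weak acid ClC6H4COOH.
Ka = 10^(−2.89) = 1.29 × 10^-3
Kb = Kw/Ka = 1.0×10^-14 / 1.29 × 10^-3 = 7.75 × 10^-12
Kb = [OH-]²/(0.235 − [OH-]) = 7.75 × 10^-12
Assume [OH-] ≪ 0.235: [OH-] ≈ √(7.75 × 10^-12 × 0.235) = 1.35 × 10^-6 M
([OH-]/C₀ = 0.00057% < 5%, so the approximation holds.)
pOH = 5.87, so pH = 14.00 − pOH = 8.13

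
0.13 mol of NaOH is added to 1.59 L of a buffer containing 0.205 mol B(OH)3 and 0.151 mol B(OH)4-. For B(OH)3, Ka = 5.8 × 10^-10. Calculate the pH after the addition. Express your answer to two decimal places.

OH- converts B(OH)3 to B(OH)4-: B(OH)3 → 0.075 mol, B(OH)4- → 0.281 mol.
pKa = −log(5.8 × 10^-10) = 9.237
Henderson–Hasselbalch with mole ratio 0.281/0.075: pH = 9.237 + (+0.574)

pH = 9.81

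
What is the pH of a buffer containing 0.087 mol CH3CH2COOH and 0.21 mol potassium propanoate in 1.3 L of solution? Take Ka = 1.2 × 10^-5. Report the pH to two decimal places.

pKa = −log(1.2 × 10^-5) = 4.921
pH = pKa + log([A⁻]/[HA]) = 4.921 + log(0.21/0.087)
pH = 4.921 + (+0.383) = 5.30

pH = 5.30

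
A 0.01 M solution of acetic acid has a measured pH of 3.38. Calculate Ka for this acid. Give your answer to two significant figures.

Ka = 1.8 × 10^-5

[H+] = 10^(-3.38) = 4.17 × 10^-4 M
At equilibrium [HA] = 0.01 − 4.17 × 10^-4 = 9.58 × 10^-3 M
Ka = [H+][A-]/[HA] = (4.17 × 10^-4)² / 9.58 × 10^-3 = 1.8 × 10^-5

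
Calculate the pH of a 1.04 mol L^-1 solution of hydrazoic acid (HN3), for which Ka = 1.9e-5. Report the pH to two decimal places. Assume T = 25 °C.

HN3 ⇌ N3- + H+
Ka = [H+]²/(1.04 − [H+]) = 1.9 × 10^-5
Assume [H+] ≪ 1.04: [H+] ≈ √(1.9 × 10^-5 × 1.04) = 4.45 × 10^-3 M
Check: 0.43% ionized — well under 5%, approximation valid.
pH = −log(4.45 × 10^-3) = 2.35

pH = 2.35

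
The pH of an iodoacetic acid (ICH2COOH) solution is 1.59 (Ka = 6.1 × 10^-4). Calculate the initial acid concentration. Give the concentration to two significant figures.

[H+] = 10^(-1.59) = 2.57 × 10^-2 M = x
Ka = x²/(C₀ − x) ⇒ C₀ = x + x²/Ka
C₀ = 2.57 × 10^-2 + (2.57 × 10^-2)²/(6.1 × 10^-4) = 1.11 M

C₀ = 1.1 M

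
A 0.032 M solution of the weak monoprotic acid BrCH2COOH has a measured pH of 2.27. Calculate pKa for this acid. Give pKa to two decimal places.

pKa = 2.97

[H+] = 10^(-2.27) = 5.37 × 10^-3 M
At equilibrium [HA] = 0.032 − 5.37 × 10^-3 = 2.66 × 10^-2 M
Ka = [H+][A-]/[HA] = (5.37 × 10^-3)² / 2.66 × 10^-2 = 1.08 × 10^-3
pKa = -log(1.08 × 10^-3) = 2.97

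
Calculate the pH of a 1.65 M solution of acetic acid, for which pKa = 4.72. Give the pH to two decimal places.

pH = 2.25

CH3COOH ⇌ CH3COO- + H+
Ka = 10^(−4.72) = 1.91 × 10^-5
Ka = [H+]²/(1.65 − [H+]) = 1.91 × 10^-5
Since Ka ≪ C₀, [H+] ≈ √(Ka·C₀) = 5.61 × 10^-3 M.
pH = −log[H+] = −log(5.61 × 10^-3) = 2.25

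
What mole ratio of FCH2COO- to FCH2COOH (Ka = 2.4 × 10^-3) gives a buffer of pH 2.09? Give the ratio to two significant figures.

pKa = -log(2.4 × 10^-3) = 2.620
pH = pKa + log(r) ⇒ log(r) = 2.09 − 2.620 = -0.530
r = [FCH2COO-]/[FCH2COOH] = 10^(-0.530) = 0.295

ratio = 0.30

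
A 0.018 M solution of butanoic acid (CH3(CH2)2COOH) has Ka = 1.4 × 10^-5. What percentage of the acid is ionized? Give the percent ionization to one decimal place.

2.8%

CH3(CH2)2COOH ⇌ CH3(CH2)2COO- + H+; let x = [H+] at equilibrium.
x ≈ √(Ka·C₀) = √(1.4 × 10^-5 × 0.018) = 5.02 × 10^-4 M
% ionization = x/C₀ × 100% = 5.02 × 10^-4/0.018 × 100% = 2.8%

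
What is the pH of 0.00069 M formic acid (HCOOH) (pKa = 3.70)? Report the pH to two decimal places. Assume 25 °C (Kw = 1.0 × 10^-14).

pH = 3.55

HCOOH ⇌ HCOO- + H+
Ka = 10^(−3.70) = 2.00 × 10^-4
Let x = [H+] at equilibrium. Ka = x²/(0.00069 − x).
x is not negligible relative to C₀; solve x² + 0.0002·x − 1.38e-07 = 0.
x = [−0.0002 + √(0.0002² + 5.52e-07)]/2 = 2.85 × 10^-4 M
pH = −log(2.85 × 10^-4) = 3.55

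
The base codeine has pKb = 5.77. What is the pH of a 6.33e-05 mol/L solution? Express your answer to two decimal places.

C18H21NO3 + H2O ⇌ C18H22NO3+ + OH-
Kb = 10^(−5.77) = 1.70 × 10^-6
Kb = x²/(6.33e-05 − x) = 1.70 × 10^-6
x is not negligible relative to C₀; solve x² + 1.7e-06·x − 1.08e-10 = 0.
x = (−Kb + √(Kb² + 4·Kb·C₀))/2 = 9.56 × 10^-6 M
pOH = 5.02, so pH = 14.00 − pOH = 8.98

pH = 8.98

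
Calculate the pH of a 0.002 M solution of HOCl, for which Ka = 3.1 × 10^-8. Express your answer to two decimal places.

pH = 5.10

HOCl ⇌ OCl- + H+
From the ICE table, Ka = [H+]²/(0.002 − [H+]) = 3.1 × 10^-8.
Since Ka ≪ C₀, [H+] ≈ √(Ka·C₀) = 7.87 × 10^-6 M.
([H+]/C₀ = 0.39% < 5%, so the approximation holds.)
pH = −log[H+] = −log(7.87 × 10^-6) = 5.10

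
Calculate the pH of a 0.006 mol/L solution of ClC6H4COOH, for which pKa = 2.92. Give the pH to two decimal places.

ClC6H4COOH ⇌ ClC6H4COO- + H+
Ka = 10^(−2.92) = 1.20 × 10^-3
From the ICE table, Ka = x²/(0.006 − x) = 1.20 × 10^-3.
The 5% rule fails; solving x² + Ka·x − Ka·C₀ = 0 exactly:
x = (−Ka + √(Ka² + 4·Ka·C₀))/2 = 2.15 × 10^-3 M
pH = −log[H+] = −log(2.15 × 10^-3) = 2.67

pH = 2.67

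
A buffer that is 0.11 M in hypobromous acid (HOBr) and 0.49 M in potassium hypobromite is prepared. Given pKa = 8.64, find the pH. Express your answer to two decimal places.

pH = 9.29

Using pH = pKa + log([base]/[acid]) with [base]/[acid] = 0.49/0.11:
pH = 8.64 + (+0.649) = 9.29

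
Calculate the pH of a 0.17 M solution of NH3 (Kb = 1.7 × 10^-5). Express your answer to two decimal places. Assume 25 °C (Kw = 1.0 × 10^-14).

NH3 + H2O ⇌ NH4+ + OH-
Let x = [OH-] at equilibrium. Kb = x²/(0.17 − x).
Neglecting x in the denominator: x = √(1.7 × 10^-5 × 0.17) = 1.70 × 10^-3 M
(x/C₀ = 1% < 5%, so the approximation holds.)
pOH = 2.77, so pH = 14.00 − pOH = 11.23

pH = 11.23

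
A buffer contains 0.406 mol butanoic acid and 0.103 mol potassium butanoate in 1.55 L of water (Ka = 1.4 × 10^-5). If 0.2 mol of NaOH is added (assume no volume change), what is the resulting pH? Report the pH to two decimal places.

pH = 5.02

After neutralization: n(CH3(CH2)2COOH) = 0.206 mol, n(CH3(CH2)2COO-) = 0.303 mol.
pKa = −log(1.4 × 10^-5) = 4.854
pH = pKa + log(n_CH3(CH2)2COO-/n_CH3(CH2)2COOH) = 4.854 + log(0.303/0.206) = 4.854 + (+0.168)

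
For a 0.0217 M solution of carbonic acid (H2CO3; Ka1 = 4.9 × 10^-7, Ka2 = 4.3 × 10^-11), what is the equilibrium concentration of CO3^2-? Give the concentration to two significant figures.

4.3 × 10^-11 M

First ionization gives [H+] ≈ [HCO3-] = 1.03 × 10^-4 M.
Second step: Ka2 = [H+][CO3^2-]/[HCO3-] ≈ [CO3^2-] (since [H+] ≈ [HCO3-]).
So [CO3^2-] ≈ Ka2.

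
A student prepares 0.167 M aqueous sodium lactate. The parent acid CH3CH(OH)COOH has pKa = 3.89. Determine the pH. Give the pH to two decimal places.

pH = 8.56

CH3CH(OH)COO- is the conjugate base of the weak acid CH3CH(OH)COOH.
Ka = 10^(−3.89) = 1.29 × 10^-4
Kb = Kw/Ka = 1.0×10^-14 / 1.29 × 10^-4 = 7.75 × 10^-11
From the ICE table, Kb = x²/(0.167 − x) = 7.75 × 10^-11.
Since Kb ≪ C₀, x ≈ √(Kb·C₀) = 3.60 × 10^-6 M.
pOH = −log(3.60 × 10^-6) = 5.44; pH = 14.00 − 5.44 = 8.56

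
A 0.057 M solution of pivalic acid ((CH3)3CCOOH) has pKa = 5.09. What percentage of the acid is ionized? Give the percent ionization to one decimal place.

1.2%

(CH3)3CCOOH ⇌ (CH3)3CCOO- + H+; let x = [H+] at equilibrium.
Ka = 10^(−5.09) = 8.13 × 10^-6
x ≈ √(Ka·C₀) = √(8.13 × 10^-6 × 0.057) = 6.81 × 10^-4 M
% ionization = x/C₀ × 100% = 6.81 × 10^-4/0.057 × 100% = 1.2%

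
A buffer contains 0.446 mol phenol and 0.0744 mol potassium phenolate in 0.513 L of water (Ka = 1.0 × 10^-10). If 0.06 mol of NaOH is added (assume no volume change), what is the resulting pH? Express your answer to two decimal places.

pH = 9.54

After neutralization: n(C6H5OH) = 0.386 mol, n(C6H5O-) = 0.134 mol.
pKa = −log(1.0 × 10^-10) = 10.000
pH = pKa + log(n_C6H5O-/n_C6H5OH) = 10.000 + log(0.134/0.386) = 10.000 + (-0.459)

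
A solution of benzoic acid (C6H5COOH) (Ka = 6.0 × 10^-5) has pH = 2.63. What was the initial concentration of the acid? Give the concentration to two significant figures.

[H+] = 10^(-2.63) = 2.34 × 10^-3 M = x
Ka = x²/(C₀ − x) ⇒ C₀ = x + x²/Ka
C₀ = 2.34 × 10^-3 + (2.34 × 10^-3)²/(6.0 × 10^-5) = 9.36 × 10^-2 M

C₀ = 9.4 × 10^-2 M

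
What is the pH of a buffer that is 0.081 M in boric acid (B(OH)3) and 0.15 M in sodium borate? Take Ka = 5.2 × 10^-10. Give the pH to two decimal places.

pH = 9.55

pKa = −log(5.2 × 10^-10) = 9.284
pH = pKa + log([A⁻]/[HA]) = 9.284 + log(0.15/0.081)
pH = 9.284 + (+0.268) = 9.55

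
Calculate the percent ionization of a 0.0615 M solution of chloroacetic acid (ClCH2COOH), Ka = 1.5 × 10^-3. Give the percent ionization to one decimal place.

ClCH2COOH ⇌ ClCH2COO- + H+; let x = [H+] at equilibrium.
Ka = x²/(C₀ − x); solving the quadratic gives x = 8.88 × 10^-3 M.
Fraction ionized = 8.88 × 10^-3 / 0.0615 = 0.1444 → 14.4%

14.4%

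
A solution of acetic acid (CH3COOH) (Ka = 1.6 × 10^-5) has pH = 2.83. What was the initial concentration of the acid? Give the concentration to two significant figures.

[H+] = 10^(-2.83) = 1.48 × 10^-3 M = x
Ka = x²/(C₀ − x) ⇒ C₀ = x + x²/Ka
C₀ = 1.48 × 10^-3 + (1.48 × 10^-3)²/(1.6 × 10^-5) = 1.38 × 10^-1 M

C₀ = 1.4 × 10^-1 M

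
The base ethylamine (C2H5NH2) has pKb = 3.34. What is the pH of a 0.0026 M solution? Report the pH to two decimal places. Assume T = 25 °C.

pH = 10.95

C2H5NH2 + H2O ⇌ C2H5NH3+ + OH-
Kb = 10^(−3.34) = 4.57 × 10^-4
From the ICE table, Kb = [OH-]²/(0.0026 − [OH-]) = 4.57 × 10^-4.
Here C₀/Kb ≈ 5.69, so the small-[OH-] approximation fails. Use the quadratic:
[OH-] = (−Kb + √(Kb² + 4·Kb·C₀))/2 = 8.85 × 10^-4 M
pOH = −log(8.85 × 10^-4) = 3.05; pH = 14.00 − 3.05 = 10.95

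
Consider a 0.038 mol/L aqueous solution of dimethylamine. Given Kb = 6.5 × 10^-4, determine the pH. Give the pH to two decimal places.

(CH3)2NH + H2O ⇌ (CH3)2NH2+ + OH-
Let x = [OH-] at equilibrium. Kb = x²/(0.038 − x).
Here C₀/Kb ≈ 58.5, so the small-x approximation fails. Use the quadratic:
x = [−0.00065 + √(0.00065² + 9.88e-05)]/2 = 4.66 × 10^-3 M
pOH = 2.33, so pH = 14.00 − pOH = 11.67

pH = 11.67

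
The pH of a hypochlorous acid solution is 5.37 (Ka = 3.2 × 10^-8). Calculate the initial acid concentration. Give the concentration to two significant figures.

C₀ = 5.7 × 10^-4 M

[H+] = 10^(-5.37) = 4.27 × 10^-6 M = x
Ka = x²/(C₀ − x) ⇒ C₀ = x + x²/Ka
C₀ = 4.27 × 10^-6 + (4.27 × 10^-6)²/(3.2 × 10^-8) = 5.74 × 10^-4 M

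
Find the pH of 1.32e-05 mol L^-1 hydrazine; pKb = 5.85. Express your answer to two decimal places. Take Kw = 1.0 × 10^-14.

pH = 8.56

N2H4 + H2O ⇌ N2H5+ + OH-
Kb = 10^(−5.85) = 1.41 × 10^-6
Kb = x²/(1.32e-05 − x) = 1.41 × 10^-6
x is not negligible relative to C₀; solve x² + 1.41e-06·x − 1.86e-11 = 0.
x = [−1.41e-06 + √(1.41e-06² + 7.44e-11)]/2 = 3.67 × 10^-6 M
pOH = 5.44, so pH = 14.00 − pOH = 8.56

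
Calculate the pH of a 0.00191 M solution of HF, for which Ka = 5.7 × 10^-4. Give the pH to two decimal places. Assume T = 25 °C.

pH = 3.10

HF ⇌ F- + H+
From the ICE table, Ka = x²/(0.00191 − x) = 5.7 × 10^-4.
The 5% rule fails; solving x² + Ka·x − Ka·C₀ = 0 exactly:
x = (−Ka + √(Ka² + 4·Ka·C₀))/2 = 7.97 × 10^-4 M
pH = −log[H+] = −log(7.97 × 10^-4) = 3.10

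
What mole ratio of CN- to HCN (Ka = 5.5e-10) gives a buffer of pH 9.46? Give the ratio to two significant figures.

ratio = 1.6

pKa = -log(5.5 × 10^-10) = 9.260
pH = pKa + log(r) ⇒ log(r) = 9.46 − 9.260 = +0.200
r = [CN-]/[HCN] = 10^(+0.200) = 1.58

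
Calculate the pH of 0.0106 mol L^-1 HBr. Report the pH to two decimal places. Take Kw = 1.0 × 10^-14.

HBr is a strong acid and dissociates completely, so [H+] = 0.0106 M.
pH = -log(0.0106) = 1.97

pH = 1.97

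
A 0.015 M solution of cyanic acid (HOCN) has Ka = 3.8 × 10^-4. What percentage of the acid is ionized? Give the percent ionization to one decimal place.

14.7%

HOCN ⇌ OCN- + H+; let x = [H+] at equilibrium.
Ka = x²/(C₀ − x); solving the quadratic gives x = 2.21 × 10^-3 M.
Fraction ionized = 2.21 × 10^-3 / 0.015 = 0.1473 → 14.7%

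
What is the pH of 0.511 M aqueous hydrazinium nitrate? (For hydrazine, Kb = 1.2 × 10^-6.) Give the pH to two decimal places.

N2H5+ is the conjugate acid of the weak base N2H4.
Ka = Kw/Kb = 1.0×10^-14 / 1.2 × 10^-6 = 8.33 × 10^-9
From the ICE table, Ka = [H+]²/(0.511 − [H+]) = 8.33 × 10^-9.
Assume [H+] ≪ 0.511: [H+] ≈ √(8.33 × 10^-9 × 0.511) = 6.52 × 10^-5 M
Check: 0.013% ionized — well under 5%, approximation valid.
pH = −log[H+] = −log(6.52 × 10^-5) = 4.19

pH = 4.19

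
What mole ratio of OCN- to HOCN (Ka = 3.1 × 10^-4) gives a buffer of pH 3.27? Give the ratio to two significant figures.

pKa = -log(3.1 × 10^-4) = 3.509
pH = pKa + log(r) ⇒ log(r) = 3.27 − 3.509 = -0.239
r = [OCN-]/[HOCN] = 10^(-0.239) = 0.577

ratio = 0.58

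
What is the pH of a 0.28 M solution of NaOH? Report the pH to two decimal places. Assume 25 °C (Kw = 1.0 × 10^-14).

pH = 13.45

NaOH is a strong base; [OH-] = 0.28 M.
pOH = -log(0.28) = 0.55
pH = 14.00 - 0.55 = 13.45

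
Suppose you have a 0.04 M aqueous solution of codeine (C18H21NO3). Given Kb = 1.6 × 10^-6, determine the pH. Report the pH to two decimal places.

C18H21NO3 + H2O ⇌ C18H22NO3+ + OH-
From the ICE table, Kb = x²/(0.04 − x) = 1.6 × 10^-6.
Neglecting x in the denominator: x = √(1.6 × 10^-6 × 0.04) = 2.53 × 10^-4 M
(x/C₀ = 0.63% < 5%, so the approximation holds.)
pOH = −log(2.53 × 10^-4) = 3.60; pH = 14.00 − 3.60 = 10.40

pH = 10.40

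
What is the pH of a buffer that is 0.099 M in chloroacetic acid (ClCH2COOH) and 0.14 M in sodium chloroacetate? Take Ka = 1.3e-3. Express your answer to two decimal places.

pKa = −log(1.3 × 10^-3) = 2.886
pH = pKa + log([A⁻]/[HA]) = 2.886 + log(0.14/0.099)
pH = 2.886 + (+0.150) = 3.04

pH = 3.04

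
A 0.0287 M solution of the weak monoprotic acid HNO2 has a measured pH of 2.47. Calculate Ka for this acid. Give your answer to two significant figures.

Ka = 4.5 × 10^-4

[H+] = 10^(-2.47) = 3.39 × 10^-3 M
At equilibrium [HA] = 0.0287 − 3.39 × 10^-3 = 2.53 × 10^-2 M
Ka = [H+][A-]/[HA] = (3.39 × 10^-3)² / 2.53 × 10^-2 = 4.5 × 10^-4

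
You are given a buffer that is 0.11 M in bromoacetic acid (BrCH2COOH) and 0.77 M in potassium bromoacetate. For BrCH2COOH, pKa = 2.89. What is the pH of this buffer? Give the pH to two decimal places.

pH = 3.74

Henderson–Hasselbalch: pH = pKa + log([BrCH2COO-]/[BrCH2COOH]) = 2.89 + log(0.77/0.11)
pH = 2.89 + (+0.845) = 3.74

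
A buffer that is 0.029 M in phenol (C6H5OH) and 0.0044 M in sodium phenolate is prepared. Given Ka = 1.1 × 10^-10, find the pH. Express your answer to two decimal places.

pH = 9.14

pKa = −log(1.1 × 10^-10) = 9.959
Henderson–Hasselbalch: pH = pKa + log([C6H5O-]/[C6H5OH]) = 9.959 + log(0.0044/0.029)
pH = 9.959 + (-0.819) = 9.14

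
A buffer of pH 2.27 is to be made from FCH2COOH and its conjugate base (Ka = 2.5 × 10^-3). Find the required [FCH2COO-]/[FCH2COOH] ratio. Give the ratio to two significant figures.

ratio = 0.47

pKa = -log(2.5 × 10^-3) = 2.602
pH = pKa + log(r) ⇒ log(r) = 2.27 − 2.602 = -0.332
r = [FCH2COO-]/[FCH2COOH] = 10^(-0.332) = 0.466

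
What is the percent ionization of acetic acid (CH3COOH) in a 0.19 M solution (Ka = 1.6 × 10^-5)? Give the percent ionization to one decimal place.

0.9%

CH3COOH ⇌ CH3COO- + H+; let x = [H+] at equilibrium.
x ≈ √(Ka·C₀) = √(1.6 × 10^-5 × 0.19) = 1.74 × 10^-3 M
% ionization = x/C₀ × 100% = 1.74 × 10^-3/0.19 × 100% = 0.9%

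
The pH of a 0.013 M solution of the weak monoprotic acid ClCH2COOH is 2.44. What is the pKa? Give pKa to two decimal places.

[H+] = 10^(-2.44) = 3.63 × 10^-3 M
At equilibrium [HA] = 0.013 − 3.63 × 10^-3 = 9.37 × 10^-3 M
Ka = [H+][A-]/[HA] = (3.63 × 10^-3)² / 9.37 × 10^-3 = 1.41 × 10^-3
pKa = -log(1.41 × 10^-3) = 2.85

pKa = 2.85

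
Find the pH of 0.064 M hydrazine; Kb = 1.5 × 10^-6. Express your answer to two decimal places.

pH = 10.49

N2H4 + H2O ⇌ N2H5+ + OH-
Let x = [OH-] at equilibrium. Kb = x²/(0.064 − x).
Assume x ≪ 0.064: x ≈ √(1.5 × 10^-6 × 0.064) = 3.10 × 10^-4 M
pOH = −log(3.10 × 10^-4) = 3.51; pH = 14.00 − 3.51 = 10.49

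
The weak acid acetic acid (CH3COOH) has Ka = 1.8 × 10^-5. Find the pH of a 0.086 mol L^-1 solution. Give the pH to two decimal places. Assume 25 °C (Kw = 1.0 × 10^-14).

CH3COOH ⇌ CH3COO- + H+
Ka = [H+]²/(0.086 − [H+]) = 1.8 × 10^-5
Since Ka ≪ C₀, [H+] ≈ √(Ka·C₀) = 1.24 × 10^-3 M.
pH = −log(1.24 × 10^-3) = 2.91

pH = 2.91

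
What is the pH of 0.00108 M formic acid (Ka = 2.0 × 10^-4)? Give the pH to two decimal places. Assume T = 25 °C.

HCOOH ⇌ HCOO- + H+
Ka = x²/(0.00108 − x) = 2.0 × 10^-4
Here C₀/Ka ≈ 5.4, so the small-x approximation fails. Use the quadratic:
x = (−Ka + √(Ka² + 4·Ka·C₀))/2 = 3.75 × 10^-4 M
pH = −log[H+] = −log(3.75 × 10^-4) = 3.43

pH = 3.43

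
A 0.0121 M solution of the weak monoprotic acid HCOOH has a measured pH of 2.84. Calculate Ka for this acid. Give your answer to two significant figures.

[H+] = 10^(-2.84) = 1.45 × 10^-3 M
At equilibrium [HA] = 0.0121 − 1.45 × 10^-3 = 1.06 × 10^-2 M
Ka = [H+][A-]/[HA] = (1.45 × 10^-3)² / 1.06 × 10^-2 = 2.0 × 10^-4

Ka = 2.0 × 10^-4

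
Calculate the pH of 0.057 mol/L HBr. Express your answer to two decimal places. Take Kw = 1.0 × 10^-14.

pH = 1.24

HBr is a strong acid and dissociates completely, so [H+] = 0.057 M.
pH = -log(0.057) = 1.24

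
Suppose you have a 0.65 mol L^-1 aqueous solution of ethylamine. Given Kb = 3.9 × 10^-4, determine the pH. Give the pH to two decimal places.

C2H5NH2 + H2O ⇌ C2H5NH3+ + OH-
From the ICE table, Kb = x²/(0.65 − x) = 3.9 × 10^-4.
Since Kb ≪ C₀, x ≈ √(Kb·C₀) = 1.59 × 10^-2 M.
Check: 2.4% ionized — well under 5%, approximation valid.
pOH = −log(1.59 × 10^-2) = 1.80; pH = 14.00 − 1.80 = 12.20

pH = 12.20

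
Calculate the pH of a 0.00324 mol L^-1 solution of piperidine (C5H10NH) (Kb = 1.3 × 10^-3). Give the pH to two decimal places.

pH = 11.18

C5H10NH + H2O ⇌ C5H10NH2+ + OH-
From the ICE table, Kb = x²/(0.00324 − x) = 1.3 × 10^-3.
Here C₀/Kb ≈ 2.49, so the small-x approximation fails. Use the quadratic:
x = (−Kb + √(Kb² + 4·Kb·C₀))/2 = 1.50 × 10^-3 M
pOH = −log(1.50 × 10^-3) = 2.82; pH = 14.00 − 2.82 = 11.18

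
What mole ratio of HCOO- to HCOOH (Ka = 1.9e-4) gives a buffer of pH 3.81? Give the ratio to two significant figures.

ratio = 1.2

pKa = -log(1.9 × 10^-4) = 3.721
pH = pKa + log(r) ⇒ log(r) = 3.81 − 3.721 = +0.089
r = [HCOO-]/[HCOOH] = 10^(+0.089) = 1.23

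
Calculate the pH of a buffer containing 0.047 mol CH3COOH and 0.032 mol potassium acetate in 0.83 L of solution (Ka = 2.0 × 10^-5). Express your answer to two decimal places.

pH = 4.53

pKa = −log(2.0 × 10^-5) = 4.699
Henderson–Hasselbalch: pH = pKa + log([CH3COO-]/[CH3COOH]) = 4.699 + log(0.032/0.047)
pH = 4.699 + (-0.167) = 4.53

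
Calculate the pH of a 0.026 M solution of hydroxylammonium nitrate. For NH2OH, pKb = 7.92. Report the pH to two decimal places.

NH3OH+ is the conjugate acid of the weak base NH2OH.
Kb = 10^(−7.92) = 1.20 × 10^-8
Ka = Kw/Kb = 1.0×10^-14 / 1.20 × 10^-8 = 8.33 × 10^-7
From the ICE table, Ka = x²/(0.026 − x) = 8.33 × 10^-7.
Neglecting x in the denominator: x = √(8.33 × 10^-7 × 0.026) = 1.47 × 10^-4 M
Check: 0.57% ionized — well under 5%, approximation valid.
pH = −log(1.47 × 10^-4) = 3.83

pH = 3.83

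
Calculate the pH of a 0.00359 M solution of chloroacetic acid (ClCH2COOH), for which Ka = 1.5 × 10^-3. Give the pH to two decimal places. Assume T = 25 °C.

ClCH2COOH ⇌ ClCH2COO- + H+
From the ICE table, Ka = [H+]²/(0.00359 − [H+]) = 1.5 × 10^-3.
[H+] is not negligible relative to C₀; solve [H+]² + 0.0015·[H+] − 5.39e-06 = 0.
[H+] = (−Ka + √(Ka² + 4·Ka·C₀))/2 = 1.69 × 10^-3 M
pH = −log[H+] = −log(1.69 × 10^-3) = 2.77

pH = 2.77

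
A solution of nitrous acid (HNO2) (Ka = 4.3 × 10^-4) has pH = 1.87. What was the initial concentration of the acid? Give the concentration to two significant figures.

[H+] = 10^(-1.87) = 1.35 × 10^-2 M = x
Ka = x²/(C₀ − x) ⇒ C₀ = x + x²/Ka
C₀ = 1.35 × 10^-2 + (1.35 × 10^-2)²/(4.3 × 10^-4) = 4.37 × 10^-1 M

C₀ = 4.4 × 10^-1 M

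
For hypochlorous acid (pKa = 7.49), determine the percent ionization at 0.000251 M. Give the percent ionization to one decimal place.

HOCl ⇌ OCl- + H+; let x = [H+] at equilibrium.
Ka = 10^(−7.49) = 3.24 × 10^-8
x ≈ √(Ka·C₀) = √(3.24 × 10^-8 × 0.000251) = 2.85 × 10^-6 M
Fraction ionized = 2.85 × 10^-6 / 0.000251 = 0.0114 → 1.1%

1.1%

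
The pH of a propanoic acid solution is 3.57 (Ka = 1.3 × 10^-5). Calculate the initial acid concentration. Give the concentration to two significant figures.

C₀ = 5.8 × 10^-3 M

[H+] = 10^(-3.57) = 2.69 × 10^-4 M = x
Ka = x²/(C₀ − x) ⇒ C₀ = x + x²/Ka
C₀ = 2.69 × 10^-4 + (2.69 × 10^-4)²/(1.3 × 10^-5) = 5.84 × 10^-3 M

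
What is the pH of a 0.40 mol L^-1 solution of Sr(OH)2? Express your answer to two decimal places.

Sr(OH)2 is a strong base (each formula unit releases 2 OH-); [OH-] = 0.8 M.
pOH = -log(0.8) = 0.10
pH = 14.00 - 0.10 = 13.90

pH = 13.90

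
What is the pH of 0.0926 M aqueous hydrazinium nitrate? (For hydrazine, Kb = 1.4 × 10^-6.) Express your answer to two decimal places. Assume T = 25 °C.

N2H5+ is the conjugate acid of the weak base N2H4.
Ka = Kw/Kb = 1.0×10^-14 / 1.4 × 10^-6 = 7.14 × 10^-9
From the ICE table, Ka = [H+]²/(0.0926 − [H+]) = 7.14 × 10^-9.
Assume [H+] ≪ 0.0926: [H+] ≈ √(7.14 × 10^-9 × 0.0926) = 2.57 × 10^-5 M
pH = −log[H+] = −log(2.57 × 10^-5) = 4.59

pH = 4.59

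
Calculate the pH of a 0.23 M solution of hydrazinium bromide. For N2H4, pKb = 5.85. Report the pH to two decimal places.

pH = 4.39

N2H5+ is the conjugate acid of the weak base N2H4.
Kb = 10^(−5.85) = 1.41 × 10^-6
Ka = Kw/Kb = 1.0×10^-14 / 1.41 × 10^-6 = 7.09 × 10^-9
Let x = [H+] at equilibrium. Ka = x²/(0.23 − x).
Neglecting x in the denominator: x = √(7.09 × 10^-9 × 0.23) = 4.04 × 10^-5 M
pH = −log(4.04 × 10^-5) = 4.39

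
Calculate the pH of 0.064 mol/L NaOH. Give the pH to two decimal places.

NaOH is a strong base; [OH-] = 0.064 M.
pOH = -log(0.064) = 1.19
pH = 14.00 - 1.19 = 12.81

pH = 12.81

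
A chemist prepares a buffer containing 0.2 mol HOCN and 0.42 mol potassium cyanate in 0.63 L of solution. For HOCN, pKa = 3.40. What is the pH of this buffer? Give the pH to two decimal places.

pH = 3.72

Using pH = pKa + log([base]/[acid]) with [base]/[acid] = 0.42/0.2:
pH = 3.40 + (+0.322) = 3.72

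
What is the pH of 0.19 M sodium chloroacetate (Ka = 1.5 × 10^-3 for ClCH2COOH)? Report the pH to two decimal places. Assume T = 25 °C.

pH = 8.05

ClCH2COO- is the conjugate base of the weak acid ClCH2COOH.
Kb = Kw/Ka = 1.0×10^-14 / 1.5 × 10^-3 = 6.67 × 10^-12
Kb = [OH-]²/(0.19 − [OH-]) = 6.67 × 10^-12
Since Kb ≪ C₀, [OH-] ≈ √(Kb·C₀) = 1.13 × 10^-6 M.
pOH = −log(1.13 × 10^-6) = 5.95; pH = 14.00 − 5.95 = 8.05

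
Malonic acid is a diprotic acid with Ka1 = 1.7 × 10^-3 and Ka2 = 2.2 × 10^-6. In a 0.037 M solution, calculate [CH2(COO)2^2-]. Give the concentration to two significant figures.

2.2 × 10^-6 M

First ionization gives [H+] ≈ [CH2(COOH)COO-] = 7.13 × 10^-3 M.
Second step: Ka2 = [H+][CH2(COO)2^2-]/[CH2(COOH)COO-] ≈ [CH2(COO)2^2-] (since [H+] ≈ [CH2(COOH)COO-]).
So [CH2(COO)2^2-] ≈ Ka2.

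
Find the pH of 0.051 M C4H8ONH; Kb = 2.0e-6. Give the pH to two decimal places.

C4H8ONH + H2O ⇌ C4H8ONH2+ + OH-
Kb = x²/(0.051 − x) = 2.0 × 10^-6
Neglecting x in the denominator: x = √(2.0 × 10^-6 × 0.051) = 3.19 × 10^-4 M
pOH = 3.50, so pH = 14.00 − pOH = 10.50

pH = 10.50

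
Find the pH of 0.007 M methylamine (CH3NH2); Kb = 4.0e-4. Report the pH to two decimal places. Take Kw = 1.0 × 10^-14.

pH = 11.17

CH3NH2 + H2O ⇌ CH3NH3+ + OH-
Kb = x²/(0.007 − x) = 4.0 × 10^-4
x is not negligible relative to C₀; solve x² + 0.0004·x − 2.8e-06 = 0.
x = [−0.0004 + √(0.0004² + 1.12e-05)]/2 = 1.49 × 10^-3 M
pOH = −log(1.49 × 10^-3) = 2.83; pH = 14.00 − 2.83 = 11.17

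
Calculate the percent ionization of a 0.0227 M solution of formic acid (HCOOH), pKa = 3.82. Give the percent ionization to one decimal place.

7.8%

HCOOH ⇌ HCOO- + H+; let x = [H+] at equilibrium.
Ka = 10^(−3.82) = 1.51 × 10^-4
Ka = x²/(C₀ − x); solving the quadratic gives x = 1.78 × 10^-3 M.
% ionization = x/C₀ × 100% = 1.78 × 10^-3/0.0227 × 100% = 7.8%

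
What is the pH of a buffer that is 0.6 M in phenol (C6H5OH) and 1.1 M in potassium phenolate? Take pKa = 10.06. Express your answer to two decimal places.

pH = 10.32

pH = pKa + log([A⁻]/[HA]) = 10.06 + log(1.1/0.6)
pH = 10.06 + (+0.263) = 10.32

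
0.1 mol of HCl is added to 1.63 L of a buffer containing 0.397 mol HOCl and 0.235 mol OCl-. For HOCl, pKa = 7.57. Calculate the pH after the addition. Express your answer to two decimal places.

pH = 7.00

After neutralization: n(HOCl) = 0.497 mol, n(OCl-) = 0.135 mol.
pH = pKa + log(n_OCl-/n_HOCl) = 7.57 + log(0.135/0.497) = 7.57 + (-0.566)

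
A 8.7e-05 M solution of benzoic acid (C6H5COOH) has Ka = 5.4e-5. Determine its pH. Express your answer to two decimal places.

C6H5COOH ⇌ C6H5COO- + H+
Ka = [H+]²/(8.7e-05 − [H+]) = 5.4 × 10^-5
Here C₀/Ka ≈ 1.61, so the small-[H+] approximation fails. Use the quadratic:
[H+] = (−Ka + √(Ka² + 4·Ka·C₀))/2 = 4.67 × 10^-5 M
pH = −log(4.67 × 10^-5) = 4.33

pH = 4.33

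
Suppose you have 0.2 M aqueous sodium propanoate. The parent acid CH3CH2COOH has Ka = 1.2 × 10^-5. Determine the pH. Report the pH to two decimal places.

CH3CH2COO- is the conjugate base of the weak acid CH3CH2COOH.
Kb = Kw/Ka = 1.0×10^-14 / 1.2 × 10^-5 = 8.33 × 10^-10
Kb = [OH-]²/(0.2 − [OH-]) = 8.33 × 10^-10
Since Kb ≪ C₀, [OH-] ≈ √(Kb·C₀) = 1.29 × 10^-5 M.
pOH = 4.89, so pH = 14.00 − pOH = 9.11

pH = 9.11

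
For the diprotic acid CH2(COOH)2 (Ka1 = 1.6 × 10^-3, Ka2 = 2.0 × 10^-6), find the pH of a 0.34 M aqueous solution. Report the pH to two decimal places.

pH = 1.65

Since Ka1 ≫ Ka2, the first ionization dominates [H+].
Ka1 = x²/(0.34 − x) = 1.6 × 10^-3
Solving the quadratic: x = (−Ka1 + √(Ka1² + 4·Ka1·C₀))/2 = 2.25 × 10^-2 M
pH = −log(2.25 × 10^-2) = 1.65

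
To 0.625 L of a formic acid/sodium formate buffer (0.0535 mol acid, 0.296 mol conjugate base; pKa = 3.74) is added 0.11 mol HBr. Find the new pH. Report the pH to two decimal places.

Added H+ converts HCOO- to HCOOH: HCOOH → 0.164 mol, HCOO- → 0.186 mol.
pH = pKa + log([A⁻]/[HA]) = 3.74 + log(0.186/0.164) = 3.74 +0.055

pH = 3.80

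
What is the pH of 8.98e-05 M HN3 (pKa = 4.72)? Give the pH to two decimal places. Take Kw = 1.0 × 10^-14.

HN3 ⇌ N3- + H+
Ka = 10^(−4.72) = 1.91 × 10^-5
Ka = x²/(8.98e-05 − x) = 1.91 × 10^-5
The 5% rule fails; solving x² + Ka·x − Ka·C₀ = 0 exactly:
x = (−Ka + √(Ka² + 4·Ka·C₀))/2 = 3.30 × 10^-5 M
pH = −log[H+] = −log(3.30 × 10^-5) = 4.48

pH = 4.48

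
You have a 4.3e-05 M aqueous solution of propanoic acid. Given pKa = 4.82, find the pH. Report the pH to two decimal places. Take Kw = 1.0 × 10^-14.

CH3CH2COOH ⇌ CH3CH2COO- + H+
Ka = 10^(−4.82) = 1.51 × 10^-5
From the ICE table, Ka = [H+]²/(4.3e-05 − [H+]) = 1.51 × 10^-5.
[H+] is not negligible relative to C₀; solve [H+]² + 1.51e-05·[H+] − 6.49e-10 = 0.
[H+] = (−Ka + √(Ka² + 4·Ka·C₀))/2 = 1.90 × 10^-5 M
pH = −log[H+] = −log(1.90 × 10^-5) = 4.72

pH = 4.72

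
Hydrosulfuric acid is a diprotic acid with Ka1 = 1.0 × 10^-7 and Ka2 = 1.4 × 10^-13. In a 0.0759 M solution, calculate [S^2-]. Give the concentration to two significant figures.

First ionization gives [H+] ≈ [HS-] = 8.71 × 10^-5 M.
Second step: Ka2 = [H+][S^2-]/[HS-] ≈ [S^2-] (since [H+] ≈ [HS-]).
So [S^2-] ≈ Ka2.

1.4 × 10^-13 M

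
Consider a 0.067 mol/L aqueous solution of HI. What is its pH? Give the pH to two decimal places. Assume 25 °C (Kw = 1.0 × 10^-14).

pH = 1.17

HI is a strong acid and dissociates completely, so [H+] = 0.067 M.
pH = -log(0.067) = 1.17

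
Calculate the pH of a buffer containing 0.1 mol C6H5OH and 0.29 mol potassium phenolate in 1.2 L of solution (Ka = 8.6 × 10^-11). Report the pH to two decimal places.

pH = 10.53

pKa = −log(8.6 × 10^-11) = 10.066
Henderson–Hasselbalch: pH = pKa + log([C6H5O-]/[C6H5OH]) = 10.066 + log(0.29/0.1)
pH = 10.066 + (+0.462) = 10.53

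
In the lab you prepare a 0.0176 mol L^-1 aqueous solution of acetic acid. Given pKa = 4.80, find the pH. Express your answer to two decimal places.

pH = 3.28

CH3COOH ⇌ CH3COO- + H+
Ka = 10^(−4.80) = 1.58 × 10^-5
Ka = [H+]²/(0.0176 − [H+]) = 1.58 × 10^-5
Neglecting [H+] in the denominator: [H+] = √(1.58 × 10^-5 × 0.0176) = 5.27 × 10^-4 M
Check: 3% ionized — well under 5%, approximation valid.
pH = −log(5.27 × 10^-4) = 3.28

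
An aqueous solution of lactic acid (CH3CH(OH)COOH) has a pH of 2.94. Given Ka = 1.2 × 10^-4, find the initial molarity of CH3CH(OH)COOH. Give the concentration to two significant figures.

C₀ = 1.2 × 10^-2 M

[H+] = 10^(-2.94) = 1.15 × 10^-3 M = x
Ka = x²/(C₀ − x) ⇒ C₀ = x + x²/Ka
C₀ = 1.15 × 10^-3 + (1.15 × 10^-3)²/(1.2 × 10^-4) = 1.22 × 10^-2 M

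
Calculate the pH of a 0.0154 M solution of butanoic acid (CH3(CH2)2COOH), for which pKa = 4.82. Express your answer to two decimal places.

pH = 3.32

CH3(CH2)2COOH ⇌ CH3(CH2)2COO- + H+
Ka = 10^(−4.82) = 1.51 × 10^-5
From the ICE table, Ka = [H+]²/(0.0154 − [H+]) = 1.51 × 10^-5.
Neglecting [H+] in the denominator: [H+] = √(1.51 × 10^-5 × 0.0154) = 4.82 × 10^-4 M
pH = −log[H+] = −log(4.82 × 10^-4) = 3.32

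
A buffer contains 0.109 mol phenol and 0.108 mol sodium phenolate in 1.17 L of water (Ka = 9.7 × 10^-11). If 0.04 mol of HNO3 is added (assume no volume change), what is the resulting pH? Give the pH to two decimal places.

pH = 9.67

After neutralization: n(C6H5OH) = 0.149 mol, n(C6H5O-) = 0.068 mol.
pKa = −log(9.7 × 10^-11) = 10.013
pH = pKa + log(n_C6H5O-/n_C6H5OH) = 10.013 + log(0.068/0.149) = 10.013 + (-0.341)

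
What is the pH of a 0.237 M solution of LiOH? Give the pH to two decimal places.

LiOH is a strong base; [OH-] = 0.237 M.
pOH = -log(0.237) = 0.63
pH = 14.00 - 0.63 = 13.37

pH = 13.37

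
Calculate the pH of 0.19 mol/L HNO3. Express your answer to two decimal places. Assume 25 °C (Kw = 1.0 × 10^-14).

pH = 0.72

HNO3 is a strong acid and dissociates completely, so [H+] = 0.19 M.
pH = -log(0.19) = 0.72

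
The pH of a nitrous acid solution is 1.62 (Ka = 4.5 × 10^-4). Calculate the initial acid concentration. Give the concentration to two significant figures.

C₀ = 1.3 M

[H+] = 10^(-1.62) = 2.40 × 10^-2 M = x
Ka = x²/(C₀ − x) ⇒ C₀ = x + x²/Ka
C₀ = 2.40 × 10^-2 + (2.40 × 10^-2)²/(4.5 × 10^-4) = 1.30 M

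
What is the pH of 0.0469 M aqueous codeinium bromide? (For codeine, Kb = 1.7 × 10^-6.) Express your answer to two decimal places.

C18H22NO3+ is the conjugate acid of the weak base C18H21NO3.
Ka = Kw/Kb = 1.0×10^-14 / 1.7 × 10^-6 = 5.88 × 10^-9
From the ICE table, Ka = [H+]²/(0.0469 − [H+]) = 5.88 × 10^-9.
Neglecting [H+] in the denominator: [H+] = √(5.88 × 10^-9 × 0.0469) = 1.66 × 10^-5 M
([H+]/C₀ = 0.035% < 5%, so the approximation holds.)
pH = −log(1.66 × 10^-5) = 4.78

pH = 4.78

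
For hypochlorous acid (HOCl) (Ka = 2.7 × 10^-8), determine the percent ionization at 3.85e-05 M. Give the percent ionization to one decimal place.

2.6%

HOCl ⇌ OCl- + H+; let x = [H+] at equilibrium.
x ≈ √(Ka·C₀) = √(2.7 × 10^-8 × 3.85e-05) = 1.02 × 10^-6 M
% ionization = x/C₀ × 100% = 1.02 × 10^-6/3.85e-05 × 100% = 2.6%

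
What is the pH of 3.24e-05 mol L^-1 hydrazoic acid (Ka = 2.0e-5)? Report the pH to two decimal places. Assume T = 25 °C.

pH = 4.76

HN3 ⇌ N3- + H+
From the ICE table, Ka = [H+]²/(3.24e-05 − [H+]) = 2.0 × 10^-5.
Here C₀/Ka ≈ 1.62, so the small-[H+] approximation fails. Use the quadratic:
[H+] = [−2e-05 + √(2e-05² + 2.59e-09)]/2 = 1.73 × 10^-5 M
pH = −log[H+] = −log(1.73 × 10^-5) = 4.76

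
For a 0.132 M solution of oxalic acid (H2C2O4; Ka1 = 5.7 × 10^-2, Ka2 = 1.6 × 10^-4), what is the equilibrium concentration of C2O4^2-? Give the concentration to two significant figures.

1.6 × 10^-4 M

First ionization gives [H+] ≈ [HC2O4-] = 6.28 × 10^-2 M.
Second step: Ka2 = [H+][C2O4^2-]/[HC2O4-] ≈ [C2O4^2-] (since [H+] ≈ [HC2O4-]).
So [C2O4^2-] ≈ Ka2.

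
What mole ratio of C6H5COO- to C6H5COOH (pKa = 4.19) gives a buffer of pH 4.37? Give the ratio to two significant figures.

ratio = 1.5

pH = pKa + log(r) ⇒ log(r) = 4.37 − 4.19 = +0.18
r = [C6H5COO-]/[C6H5COOH] = 10^(+0.18) = 1.51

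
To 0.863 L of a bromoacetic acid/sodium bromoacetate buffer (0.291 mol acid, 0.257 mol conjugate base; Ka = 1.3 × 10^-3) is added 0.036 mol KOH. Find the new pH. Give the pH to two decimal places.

After neutralization: n(BrCH2COOH) = 0.255 mol, n(BrCH2COO-) = 0.293 mol.
pKa = −log(1.3 × 10^-3) = 2.886
pH = pKa + log(n_BrCH2COO-/n_BrCH2COOH) = 2.886 + log(0.293/0.255) = 2.886 + (+0.060)

pH = 2.95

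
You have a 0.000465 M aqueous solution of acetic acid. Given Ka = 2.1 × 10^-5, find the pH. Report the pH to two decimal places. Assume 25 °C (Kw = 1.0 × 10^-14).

pH = 4.05

CH3COOH ⇌ CH3COO- + H+
Ka = [H+]²/(0.000465 − [H+]) = 2.1 × 10^-5
Here C₀/Ka ≈ 22.1, so the small-[H+] approximation fails. Use the quadratic:
[H+] = [−2.1e-05 + √(2.1e-05² + 3.91e-08)]/2 = 8.89 × 10^-5 M
pH = −log[H+] = −log(8.89 × 10^-5) = 4.05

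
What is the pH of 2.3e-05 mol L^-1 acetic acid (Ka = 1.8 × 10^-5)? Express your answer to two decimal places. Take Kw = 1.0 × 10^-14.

pH = 4.88

CH3COOH ⇌ CH3COO- + H+
From the ICE table, Ka = [H+]²/(2.3e-05 − [H+]) = 1.8 × 10^-5.
[H+] is not negligible relative to C₀; solve [H+]² + 1.8e-05·[H+] − 4.14e-10 = 0.
[H+] = [−1.8e-05 + √(1.8e-05² + 1.66e-09)]/2 = 1.32 × 10^-5 M
pH = −log(1.32 × 10^-5) = 4.88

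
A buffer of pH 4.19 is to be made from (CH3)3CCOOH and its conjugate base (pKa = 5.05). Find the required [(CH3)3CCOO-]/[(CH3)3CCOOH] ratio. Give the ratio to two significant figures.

pH = pKa + log(r) ⇒ log(r) = 4.19 − 5.05 = -0.86
r = [(CH3)3CCOO-]/[(CH3)3CCOOH] = 10^(-0.86) = 0.138

ratio = 0.14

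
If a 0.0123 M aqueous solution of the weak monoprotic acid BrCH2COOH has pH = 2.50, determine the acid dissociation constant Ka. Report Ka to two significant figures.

Ka = 1.1 × 10^-3

[H+] = 10^(-2.50) = 3.16 × 10^-3 M
At equilibrium [HA] = 0.0123 − 3.16 × 10^-3 = 9.14 × 10^-3 M
Ka = [H+][A-]/[HA] = (3.16 × 10^-3)² / 9.14 × 10^-3 = 1.1 × 10^-3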